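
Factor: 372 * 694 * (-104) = -1 * 2^6 * 3^1 * 13^1 * 31^1 * 347^1 = -26849472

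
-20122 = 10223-30345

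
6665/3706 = 1 + 2959/3706≈1.80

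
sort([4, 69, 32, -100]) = [-100, 4, 32, 69]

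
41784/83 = 503+35/83 ≈ 503.42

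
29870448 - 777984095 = -748113647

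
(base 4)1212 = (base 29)3f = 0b1100110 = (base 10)102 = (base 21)4i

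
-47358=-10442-36916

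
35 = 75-40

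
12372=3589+8783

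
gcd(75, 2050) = 25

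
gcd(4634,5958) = 662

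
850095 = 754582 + 95513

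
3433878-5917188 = -2483310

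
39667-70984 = -31317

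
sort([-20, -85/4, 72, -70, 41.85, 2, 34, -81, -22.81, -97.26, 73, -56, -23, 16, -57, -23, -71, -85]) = [-97.26, -85, -81, -71, -70, -57, -56, -23, -23, -22.81, -85/4, -20, 2, 16, 34, 41.85, 72, 73]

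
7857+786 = 8643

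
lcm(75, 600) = 600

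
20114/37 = 543 + 23/37 ≈ 543.62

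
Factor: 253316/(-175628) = -1 * 7^1 * 23^(-2) * 109^1 = -763/529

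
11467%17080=11467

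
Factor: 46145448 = 2^3 * 3^2 * 347^1 * 1847^1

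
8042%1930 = 322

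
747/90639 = 83/10071 ≈ 0.00824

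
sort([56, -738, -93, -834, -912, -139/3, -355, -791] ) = [-912, -834, -791, -738, -355, -93, -139/3, 56] 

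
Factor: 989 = 23^1*43^1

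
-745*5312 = -3957440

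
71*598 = 42458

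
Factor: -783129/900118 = -1 * 2^(-1) * 3^1 * 347^(-1) * 1297^(-1) * 261043^1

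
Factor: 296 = 2^3 * 37^1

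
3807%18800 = 3807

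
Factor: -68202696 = -1 * 2^3 * 3^1 * 433^1 * 6563^1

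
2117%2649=2117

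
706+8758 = 9464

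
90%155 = 90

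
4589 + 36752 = 41341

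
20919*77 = 1610763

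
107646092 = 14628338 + 93017754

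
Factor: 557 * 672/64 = 2^(-1) * 3^1 * 7^1 * 557^1 = 11697/2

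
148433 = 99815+48618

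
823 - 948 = -125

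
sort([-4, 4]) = [-4, 4]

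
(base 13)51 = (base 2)1000010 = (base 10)66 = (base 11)60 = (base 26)2e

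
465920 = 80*5824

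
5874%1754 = 612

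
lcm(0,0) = 0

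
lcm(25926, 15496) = 1348152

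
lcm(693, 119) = 11781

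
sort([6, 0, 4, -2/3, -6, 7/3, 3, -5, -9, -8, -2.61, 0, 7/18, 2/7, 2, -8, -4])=[-9, -8, -8, -6, -5, -4, -2.61, -2/3, 0, 0, 2/7, 7/18, 2, 7/3, 3, 4, 6]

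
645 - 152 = 493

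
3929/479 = 8 + 97/479 ≈ 8.20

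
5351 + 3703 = 9054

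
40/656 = 5/82 ≈ 0.0610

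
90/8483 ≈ 0.0106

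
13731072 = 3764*3648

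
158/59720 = 79/29860 ≈ 0.00265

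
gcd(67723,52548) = 1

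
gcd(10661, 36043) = 7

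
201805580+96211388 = 298016968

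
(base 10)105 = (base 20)55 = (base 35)30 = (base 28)3l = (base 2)1101001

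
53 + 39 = 92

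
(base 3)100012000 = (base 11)5038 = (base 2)1101000101000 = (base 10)6696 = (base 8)15050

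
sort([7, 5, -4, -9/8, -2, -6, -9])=[-9, -6, -4, -2, -9/8, 5, 7]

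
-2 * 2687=-5374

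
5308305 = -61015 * (-87)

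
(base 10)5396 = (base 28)6ok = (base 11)4066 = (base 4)1110110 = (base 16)1514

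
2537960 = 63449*40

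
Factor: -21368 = -1*2^3*2671^1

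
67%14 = 11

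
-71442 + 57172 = -14270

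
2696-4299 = -1603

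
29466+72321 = 101787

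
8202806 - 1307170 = 6895636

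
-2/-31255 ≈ 0.0000640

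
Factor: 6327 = 3^2*19^1*37^1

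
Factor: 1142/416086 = 11^(-1) * 571^1 * 18913^(-1) = 571/208043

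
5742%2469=804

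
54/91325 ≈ 0.000591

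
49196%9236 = 3016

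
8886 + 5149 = 14035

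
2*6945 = 13890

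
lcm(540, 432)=2160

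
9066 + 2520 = 11586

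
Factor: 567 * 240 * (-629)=-1 * 2^4 * 3^5 * 5^1 * 7^1 * 17^1 * 37^1=-85594320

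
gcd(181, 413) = 1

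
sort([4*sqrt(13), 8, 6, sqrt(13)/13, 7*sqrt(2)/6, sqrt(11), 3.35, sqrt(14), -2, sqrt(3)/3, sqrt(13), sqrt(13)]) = [-2, sqrt(13)/13, sqrt(3)/3, 7*sqrt(2)/6, sqrt(11), 3.35, sqrt(13), sqrt(13), sqrt(14), 6, 8, 4*sqrt(13)]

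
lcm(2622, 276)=5244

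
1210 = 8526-7316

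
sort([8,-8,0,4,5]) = [-8,0,4,5,8]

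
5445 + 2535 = 7980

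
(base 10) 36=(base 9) 40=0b100100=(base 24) 1c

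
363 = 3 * 121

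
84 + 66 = 150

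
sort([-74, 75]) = [-74, 75]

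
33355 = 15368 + 17987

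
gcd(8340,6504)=12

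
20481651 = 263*77877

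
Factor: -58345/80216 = -1*2^(-3)*5^1*7^1*37^(-1)*271^(-1)*1667^1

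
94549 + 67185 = 161734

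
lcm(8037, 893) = 8037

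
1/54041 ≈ 0.0000185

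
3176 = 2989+187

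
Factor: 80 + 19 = 3^2 * 11^1 = 99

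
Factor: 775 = 5^2*31^1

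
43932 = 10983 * 4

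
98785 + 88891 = 187676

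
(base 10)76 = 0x4c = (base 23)37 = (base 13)5b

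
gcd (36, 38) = 2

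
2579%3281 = 2579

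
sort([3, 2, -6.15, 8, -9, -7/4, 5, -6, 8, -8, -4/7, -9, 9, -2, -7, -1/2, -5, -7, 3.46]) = [-9, -9, -8, -7, -7, -6.15, -6, -5, -2, -7/4, -4/7, -1/2, 2, 3, 3.46, 5, 8, 8, 9]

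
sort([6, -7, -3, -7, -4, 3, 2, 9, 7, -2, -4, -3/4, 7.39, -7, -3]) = [-7, -7, -7, -4, -4, -3, -3, -2, -3/4, 2, 3, 6, 7, 7.39, 9]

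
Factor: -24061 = -1*24061^1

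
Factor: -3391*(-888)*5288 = 2^6*3^1*37^1*661^1*3391^1 = 15923267904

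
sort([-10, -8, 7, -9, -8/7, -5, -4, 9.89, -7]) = [-10, -9, -8, -7, -5, -4, -8/7, 7, 9.89]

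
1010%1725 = 1010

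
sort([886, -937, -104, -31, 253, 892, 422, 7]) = [-937, -104, -31, 7, 253, 422, 886, 892]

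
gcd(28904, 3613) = 3613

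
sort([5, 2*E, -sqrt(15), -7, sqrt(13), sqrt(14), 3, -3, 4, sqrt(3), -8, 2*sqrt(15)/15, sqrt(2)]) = [-8, -7, -sqrt(15), -3, 2*sqrt(15)/15, sqrt(2), sqrt(3), 3, sqrt(13), sqrt(14), 4, 5, 2*E]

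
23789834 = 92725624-68935790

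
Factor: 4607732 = 2^2 * 1151933^1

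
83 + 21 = 104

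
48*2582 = 123936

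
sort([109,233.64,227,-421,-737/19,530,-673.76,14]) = [-673.76,-421,-737/19,14,109,227,233.64,530]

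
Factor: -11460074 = -1*2^1*17^1*41^1*8221^1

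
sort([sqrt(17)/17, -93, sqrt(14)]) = [-93, sqrt(17)/17, sqrt(14)]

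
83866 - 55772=28094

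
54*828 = 44712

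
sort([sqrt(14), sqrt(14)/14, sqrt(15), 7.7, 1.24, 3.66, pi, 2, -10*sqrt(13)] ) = [-10*sqrt(13), sqrt(14)/14, 1.24, 2, pi, 3.66, sqrt(14), sqrt(15), 7.7] 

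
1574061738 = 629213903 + 944847835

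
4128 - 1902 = 2226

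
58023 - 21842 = 36181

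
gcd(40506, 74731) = 1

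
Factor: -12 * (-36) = 2^4 * 3^3 = 432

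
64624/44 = 1468 + 8/11 ≈ 1468.73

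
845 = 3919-3074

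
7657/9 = 850+7/9 ≈ 850.78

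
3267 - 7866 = -4599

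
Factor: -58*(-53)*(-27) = -1*2^1*3^3*29^1*53^1 = -82998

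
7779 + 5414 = 13193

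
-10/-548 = 5/274 ≈ 0.0182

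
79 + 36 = 115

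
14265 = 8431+5834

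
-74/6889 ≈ -0.0107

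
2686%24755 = 2686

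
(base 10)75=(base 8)113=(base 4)1023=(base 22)39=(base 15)50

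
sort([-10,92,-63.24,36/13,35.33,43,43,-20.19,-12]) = [-63.24,-20.19,-12,-10,36/13,35.33,43,43,92]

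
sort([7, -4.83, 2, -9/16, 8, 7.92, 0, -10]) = [-10, -4.83, -9/16, 0, 2, 7, 7.92, 8]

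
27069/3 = 9023 = 9023.00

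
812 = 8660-7848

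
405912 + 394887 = 800799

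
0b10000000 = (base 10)128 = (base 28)4g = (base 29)4c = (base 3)11202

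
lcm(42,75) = 1050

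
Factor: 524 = 2^2 * 131^1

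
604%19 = 15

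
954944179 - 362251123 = 592693056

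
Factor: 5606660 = 2^2*5^1*31^1*9043^1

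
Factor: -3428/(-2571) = 2^2*3^(-1) = 4/3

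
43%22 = 21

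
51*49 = 2499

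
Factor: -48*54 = -1*2^5*3^4 = -2592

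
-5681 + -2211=-7892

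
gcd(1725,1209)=3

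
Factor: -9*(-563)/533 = 3^2*13^(-1)*41^(-1)*563^1 = 5067/533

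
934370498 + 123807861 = 1058178359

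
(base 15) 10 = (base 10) 15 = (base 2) 1111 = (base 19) f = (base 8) 17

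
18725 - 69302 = -50577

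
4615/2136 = 2 + 343/2136 ≈ 2.16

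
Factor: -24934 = -1*2^1*7^1*13^1*137^1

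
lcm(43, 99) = 4257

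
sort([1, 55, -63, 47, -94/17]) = [-63, -94/17, 1, 47, 55]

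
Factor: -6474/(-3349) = 2^1*3^1*13^1*17^(-1)*83^1*197^(-1)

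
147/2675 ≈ 0.0550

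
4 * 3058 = 12232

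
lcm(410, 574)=2870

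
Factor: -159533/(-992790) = 2^(-1) * 3^(-3) * 5^(-1) * 11^1 * 3677^(-1) * 14503^1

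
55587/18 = 18529/6 ≈ 3088.17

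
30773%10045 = 638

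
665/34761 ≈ 0.0191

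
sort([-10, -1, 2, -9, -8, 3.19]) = [-10, -9, -8, -1, 2, 3.19]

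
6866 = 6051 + 815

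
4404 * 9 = 39636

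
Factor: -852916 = -1*2^2*213229^1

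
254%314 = 254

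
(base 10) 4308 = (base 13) 1c65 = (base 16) 10d4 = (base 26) 69i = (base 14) 17da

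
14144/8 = 1768 = 1768.00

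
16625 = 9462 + 7163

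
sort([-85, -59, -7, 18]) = [-85, -59, -7, 18]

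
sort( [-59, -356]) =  [-356, -59]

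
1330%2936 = 1330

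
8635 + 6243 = 14878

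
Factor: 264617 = 71^1 * 3727^1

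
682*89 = 60698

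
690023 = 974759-284736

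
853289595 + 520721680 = 1374011275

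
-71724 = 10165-81889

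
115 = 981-866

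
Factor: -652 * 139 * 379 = -1 * 2^2 * 139^1 * 163^1 * 379^1 = -34348012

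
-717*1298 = -930666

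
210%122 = 88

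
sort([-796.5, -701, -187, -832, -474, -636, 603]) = [-832, -796.5, -701, -636, -474, -187, 603]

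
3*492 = 1476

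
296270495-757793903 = -461523408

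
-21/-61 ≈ 0.344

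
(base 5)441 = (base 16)79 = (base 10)121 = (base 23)56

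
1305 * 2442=3186810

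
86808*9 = 781272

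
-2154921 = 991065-3145986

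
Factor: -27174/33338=-1*3^1*7^1*79^(-1)*211^(-1)*647^1=-13587/16669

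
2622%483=207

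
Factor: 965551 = 965551^1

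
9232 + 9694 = 18926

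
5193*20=103860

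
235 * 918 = 215730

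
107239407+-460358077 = -353118670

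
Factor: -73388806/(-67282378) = 29^(-1) * 1160041^(-1) * 36694403^1 = 36694403/33641189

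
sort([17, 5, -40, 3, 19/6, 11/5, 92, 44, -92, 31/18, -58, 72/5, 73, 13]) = [-92, -58, -40, 31/18, 11/5, 3, 19/6, 5, 13, 72/5, 17, 44, 73, 92]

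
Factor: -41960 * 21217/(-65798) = 2^2 * 5^1 * 7^2 * 167^(-1) * 197^(-1) * 433^1 * 1049^1 = 445132660/32899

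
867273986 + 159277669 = 1026551655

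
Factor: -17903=-1*17903^1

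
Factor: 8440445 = 5^1*13^1*129853^1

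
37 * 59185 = 2189845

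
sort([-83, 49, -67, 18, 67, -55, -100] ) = [-100, -83, -67, -55, 18, 49, 67] 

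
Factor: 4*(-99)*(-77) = 2^2*3^2*7^1*11^2 = 30492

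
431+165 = 596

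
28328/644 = 7082/161 ≈ 43.99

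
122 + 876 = 998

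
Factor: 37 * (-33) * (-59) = 3^1 * 11^1 * 37^1 * 59^1 = 72039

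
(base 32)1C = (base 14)32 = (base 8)54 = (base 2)101100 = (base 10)44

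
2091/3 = 697 = 697.00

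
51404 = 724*71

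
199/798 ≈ 0.249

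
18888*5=94440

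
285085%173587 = 111498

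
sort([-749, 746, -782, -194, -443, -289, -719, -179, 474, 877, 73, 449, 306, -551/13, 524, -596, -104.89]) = [-782, -749, -719, -596, -443, -289, -194, -179, -104.89, -551/13, 73, 306, 449, 474, 524, 746, 877]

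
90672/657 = 30224/219 ≈ 138.01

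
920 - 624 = 296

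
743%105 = 8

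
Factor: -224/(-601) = 2^5*7^1*601^(-1)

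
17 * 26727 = 454359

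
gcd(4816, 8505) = 7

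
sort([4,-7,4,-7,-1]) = [-7,-7,-1,4,4]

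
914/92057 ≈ 0.00993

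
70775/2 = 35387 + 1/2 = 35387.50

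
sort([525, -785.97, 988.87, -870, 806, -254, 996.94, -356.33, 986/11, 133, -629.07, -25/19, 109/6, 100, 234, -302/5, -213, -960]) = [-960, -870, -785.97, -629.07, -356.33, -254, -213, -302/5, -25/19, 109/6, 986/11, 100, 133, 234, 525, 806, 988.87, 996.94]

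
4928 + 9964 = 14892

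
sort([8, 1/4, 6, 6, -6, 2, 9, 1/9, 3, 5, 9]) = [-6, 1/9, 1/4, 2, 3, 5, 6, 6, 8, 9, 9]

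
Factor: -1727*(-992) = 2^5*11^1*31^1*157^1 = 1713184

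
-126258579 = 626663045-752921624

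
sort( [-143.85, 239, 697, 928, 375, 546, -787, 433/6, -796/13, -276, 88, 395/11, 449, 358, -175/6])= [-787, -276, -143.85, -796/13, -175/6, 395/11, 433/6, 88, 239, 358, 375, 449, 546, 697, 928]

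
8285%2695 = 200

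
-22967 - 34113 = -57080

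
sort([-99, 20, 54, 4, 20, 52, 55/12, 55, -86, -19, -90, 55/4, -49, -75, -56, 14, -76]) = [-99, -90, -86, -76, -75, -56, -49, -19, 4, 55/12, 55/4, 14, 20, 20, 52, 54, 55]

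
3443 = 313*11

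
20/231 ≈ 0.0866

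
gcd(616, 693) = 77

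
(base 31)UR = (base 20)27H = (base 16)3BD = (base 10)957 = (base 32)TT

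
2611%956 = 699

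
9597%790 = 117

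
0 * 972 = 0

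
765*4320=3304800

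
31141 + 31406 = 62547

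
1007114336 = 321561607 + 685552729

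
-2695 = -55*49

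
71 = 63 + 8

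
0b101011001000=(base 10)2760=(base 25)4aa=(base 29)385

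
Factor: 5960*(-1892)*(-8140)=2^7*5^2*11^2*37^1*43^1*149^1=91789244800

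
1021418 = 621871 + 399547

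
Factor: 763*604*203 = 2^2*7^2*29^1*109^1*151^1 = 93552956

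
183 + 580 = 763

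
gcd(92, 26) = 2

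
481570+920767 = 1402337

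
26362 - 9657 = 16705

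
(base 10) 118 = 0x76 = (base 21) 5d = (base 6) 314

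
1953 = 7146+-5193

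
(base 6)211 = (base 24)37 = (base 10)79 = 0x4f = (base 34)2b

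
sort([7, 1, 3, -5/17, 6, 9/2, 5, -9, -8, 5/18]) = [-9, -8, -5/17, 5/18, 1, 3, 9/2, 5, 6, 7]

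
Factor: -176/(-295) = 2^4*5^(-1)*11^1*59^(-1)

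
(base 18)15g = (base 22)jc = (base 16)1ae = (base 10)430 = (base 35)ca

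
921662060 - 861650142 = 60011918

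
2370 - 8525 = -6155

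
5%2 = 1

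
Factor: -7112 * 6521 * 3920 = -1 * 2^7 * 5^1 * 7^3 * 127^1 * 6521^1 = -181799219840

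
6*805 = 4830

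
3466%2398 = 1068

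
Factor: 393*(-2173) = -1*3^1*41^1*53^1*131^1 = -853989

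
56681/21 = 2699 + 2/21 ≈ 2699.10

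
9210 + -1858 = 7352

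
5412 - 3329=2083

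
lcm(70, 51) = 3570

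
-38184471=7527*(-5073)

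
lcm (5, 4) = 20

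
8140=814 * 10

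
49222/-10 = -4922 - 1/5 = -4922.20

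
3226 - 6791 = -3565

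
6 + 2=8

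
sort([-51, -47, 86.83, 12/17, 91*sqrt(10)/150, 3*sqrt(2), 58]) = [-51, -47, 12/17, 91*sqrt(10)/150, 3*sqrt(2), 58, 86.83]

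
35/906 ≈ 0.0386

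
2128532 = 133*16004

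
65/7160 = 13/1432 ≈ 0.00908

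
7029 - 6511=518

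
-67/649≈-0.103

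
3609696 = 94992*38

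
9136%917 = 883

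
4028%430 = 158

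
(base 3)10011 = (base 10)85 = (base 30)2p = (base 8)125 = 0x55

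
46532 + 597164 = 643696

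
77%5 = 2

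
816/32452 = 204/8113 ≈ 0.0251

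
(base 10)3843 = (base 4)330003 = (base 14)1587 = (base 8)7403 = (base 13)1998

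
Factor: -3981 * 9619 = -1 * 3^1 * 1327^1 * 9619^1 = -38293239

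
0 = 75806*0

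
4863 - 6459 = -1596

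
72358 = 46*1573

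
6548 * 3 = 19644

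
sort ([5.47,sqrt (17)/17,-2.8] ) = [-2.8,sqrt (17)/17,5.47] 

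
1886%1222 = 664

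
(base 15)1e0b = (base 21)eh5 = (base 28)89c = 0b1100110001000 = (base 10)6536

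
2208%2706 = 2208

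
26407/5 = 5281 + 2/5 = 5281.40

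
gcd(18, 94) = 2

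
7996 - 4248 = 3748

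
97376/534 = 182+94/267 ≈ 182.35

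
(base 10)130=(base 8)202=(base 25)55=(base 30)4a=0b10000010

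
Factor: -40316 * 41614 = -1 * 2^3 * 10079^1 * 20807^1 = -1677710024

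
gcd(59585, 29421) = 1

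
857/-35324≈-0.0243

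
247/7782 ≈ 0.0317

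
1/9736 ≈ 0.000103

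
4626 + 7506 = 12132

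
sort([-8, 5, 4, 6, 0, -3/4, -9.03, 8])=[-9.03, -8, -3/4, 0, 4, 5, 6, 8]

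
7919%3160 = 1599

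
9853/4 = 2463 + 1/4 = 2463.25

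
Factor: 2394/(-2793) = -1*2^1*3^1*7^(-1) = -6/7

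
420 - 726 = -306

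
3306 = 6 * 551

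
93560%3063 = 1670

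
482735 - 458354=24381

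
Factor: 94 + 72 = 2^1 * 83^1 = 166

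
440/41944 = 55/5243 ≈ 0.0105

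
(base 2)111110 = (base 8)76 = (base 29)24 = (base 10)62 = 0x3e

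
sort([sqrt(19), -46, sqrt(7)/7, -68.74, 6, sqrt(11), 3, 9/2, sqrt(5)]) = [-68.74, -46, sqrt(7)/7, sqrt(5), 3, sqrt(11), sqrt(19), 9/2, 6]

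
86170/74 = 1164 + 17/37 ≈ 1164.46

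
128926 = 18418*7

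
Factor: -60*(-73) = 2^2*3^1*5^1*73^1 = 4380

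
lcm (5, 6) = 30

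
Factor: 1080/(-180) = -1 * 2^1 * 3^1 = -6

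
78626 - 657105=-578479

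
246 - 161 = 85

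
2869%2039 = 830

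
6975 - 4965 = 2010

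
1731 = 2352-621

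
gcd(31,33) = 1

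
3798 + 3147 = 6945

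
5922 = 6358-436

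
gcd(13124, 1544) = 772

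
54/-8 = -27/4 = -6.75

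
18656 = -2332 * (-8)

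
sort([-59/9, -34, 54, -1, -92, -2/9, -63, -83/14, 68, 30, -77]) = [-92, -77, -63, -34, -59/9, -83/14, -1, -2/9, 30, 54, 68]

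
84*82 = 6888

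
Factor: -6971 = -1 * 6971^1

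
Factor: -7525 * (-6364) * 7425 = 2^2 * 3^3 * 5^4 * 7^1 * 11^1 * 37^1 * 43^2 = 355576567500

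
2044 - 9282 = -7238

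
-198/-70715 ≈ 0.00280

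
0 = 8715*0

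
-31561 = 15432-46993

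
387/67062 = 129/22354 ≈ 0.00577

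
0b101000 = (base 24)1g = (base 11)37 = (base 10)40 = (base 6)104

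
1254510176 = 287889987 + 966620189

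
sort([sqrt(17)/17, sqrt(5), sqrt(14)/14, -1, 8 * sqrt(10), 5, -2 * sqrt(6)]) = [-2 * sqrt(6), -1, sqrt(17)/17, sqrt(14)/14, sqrt(5), 5, 8 * sqrt(10)]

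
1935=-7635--9570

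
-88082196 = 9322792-97404988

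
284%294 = 284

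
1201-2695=-1494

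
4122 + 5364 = 9486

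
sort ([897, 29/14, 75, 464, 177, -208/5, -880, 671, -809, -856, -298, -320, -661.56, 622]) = [-880, -856, -809, -661.56, -320, -298, -208/5, 29/14, 75, 177, 464, 622, 671, 897]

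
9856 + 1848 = 11704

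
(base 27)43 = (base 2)1101111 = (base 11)a1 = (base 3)11010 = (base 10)111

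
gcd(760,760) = 760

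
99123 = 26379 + 72744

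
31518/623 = 50 + 368/623 ≈ 50.59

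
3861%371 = 151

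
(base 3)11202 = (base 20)68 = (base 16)80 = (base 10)128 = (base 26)4o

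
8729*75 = 654675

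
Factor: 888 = 2^3*3^1*37^1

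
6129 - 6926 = -797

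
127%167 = 127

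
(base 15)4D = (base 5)243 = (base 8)111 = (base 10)73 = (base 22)37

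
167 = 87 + 80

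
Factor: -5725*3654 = -1*2^1*3^2*5^2*7^1*29^1*229^1 = -20919150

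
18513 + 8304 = 26817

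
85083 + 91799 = 176882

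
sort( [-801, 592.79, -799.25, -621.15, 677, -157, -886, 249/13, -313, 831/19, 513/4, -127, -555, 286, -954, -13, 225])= [-954, -886, -801, -799.25, -621.15, -555, -313, -157, -127, -13, 249/13, 831/19, 513/4, 225, 286, 592.79, 677]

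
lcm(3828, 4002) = 88044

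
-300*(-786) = 235800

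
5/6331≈0.000790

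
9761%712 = 505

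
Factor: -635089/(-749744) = 2^(-4) * 7^2 * 13^1 * 47^(-1) = 637/752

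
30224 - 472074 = -441850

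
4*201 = 804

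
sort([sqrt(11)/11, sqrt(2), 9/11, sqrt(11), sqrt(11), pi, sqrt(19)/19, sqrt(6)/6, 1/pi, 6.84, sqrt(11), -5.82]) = [-5.82, sqrt(19)/19, sqrt(11)/11, 1/pi, sqrt(6)/6, 9/11, sqrt(2), pi, sqrt(11), sqrt(11), sqrt(11), 6.84]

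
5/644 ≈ 0.00776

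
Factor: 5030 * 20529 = 2^1 * 3^2 * 5^1 * 503^1 * 2281^1 = 103260870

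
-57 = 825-882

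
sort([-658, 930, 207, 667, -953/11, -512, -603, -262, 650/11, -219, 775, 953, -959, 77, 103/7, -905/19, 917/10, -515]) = [-959, -658, -603, -515, -512, -262, -219, -953/11, -905/19, 103/7, 650/11, 77, 917/10, 207, 667, 775, 930, 953]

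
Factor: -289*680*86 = -1*2^4*5^1*17^3*43^1 = -16900720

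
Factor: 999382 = 2^1 * 499691^1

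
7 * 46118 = 322826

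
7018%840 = 298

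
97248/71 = 1369 + 49/71≈1369.69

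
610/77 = 7+71/77≈7.92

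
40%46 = 40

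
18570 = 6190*3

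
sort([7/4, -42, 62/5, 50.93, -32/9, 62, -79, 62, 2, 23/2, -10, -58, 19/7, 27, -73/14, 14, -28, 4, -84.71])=[-84.71, -79, -58, -42, -28, -10, -73/14, -32/9, 7/4, 2, 19/7, 4, 23/2, 62/5, 14, 27, 50.93, 62, 62]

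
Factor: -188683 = -1*11^1*17^1*1009^1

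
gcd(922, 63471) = 1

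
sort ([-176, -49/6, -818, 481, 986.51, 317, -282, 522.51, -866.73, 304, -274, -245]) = [-866.73, -818, -282, -274, -245, -176, -49/6, 304, 317, 481, 522.51, 986.51]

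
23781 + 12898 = 36679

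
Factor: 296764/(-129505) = -1*2^2*5^(-1)*13^2*59^(-1) = -676/295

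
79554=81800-2246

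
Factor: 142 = 2^1*71^1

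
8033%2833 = 2367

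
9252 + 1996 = 11248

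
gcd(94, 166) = 2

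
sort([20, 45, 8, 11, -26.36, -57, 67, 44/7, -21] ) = [-57, -26.36, -21, 44/7, 8, 11, 20, 45, 67] 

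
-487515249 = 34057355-521572604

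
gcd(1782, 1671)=3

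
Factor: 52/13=2^2=4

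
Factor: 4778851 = 7^1*11^1*53^1*1171^1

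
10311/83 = 124 + 19/83≈124.23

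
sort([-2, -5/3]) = [-2, -5/3]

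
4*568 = 2272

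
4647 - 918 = 3729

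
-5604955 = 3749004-9353959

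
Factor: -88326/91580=-1 * 2^(-1) * 3^2 * 5^(-1) * 7^1 * 19^(-1) * 241^(-1) * 701^1=-44163/45790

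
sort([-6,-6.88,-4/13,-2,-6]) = [-6.88,-6,-6,-2,-4/13]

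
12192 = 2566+9626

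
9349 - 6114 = 3235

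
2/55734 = 1/27867 ≈ 0.0000359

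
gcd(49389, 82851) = 3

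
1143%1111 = 32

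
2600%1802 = 798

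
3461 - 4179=-718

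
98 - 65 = 33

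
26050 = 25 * 1042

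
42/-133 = -6/19 ≈ -0.316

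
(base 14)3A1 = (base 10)729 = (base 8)1331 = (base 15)339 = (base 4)23121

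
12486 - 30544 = -18058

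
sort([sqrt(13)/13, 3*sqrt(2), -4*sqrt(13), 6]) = [-4*sqrt(13), sqrt(13)/13, 3*sqrt(2), 6]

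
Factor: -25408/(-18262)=2^5 * 23^(-1)=32/23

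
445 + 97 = 542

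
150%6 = 0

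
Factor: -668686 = -1 * 2^1 * 19^1 * 17597^1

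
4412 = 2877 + 1535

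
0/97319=0=0.00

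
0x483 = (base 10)1155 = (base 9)1523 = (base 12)803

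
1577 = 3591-2014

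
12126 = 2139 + 9987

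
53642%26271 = 1100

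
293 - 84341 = -84048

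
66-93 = -27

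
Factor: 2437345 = 5^1 * 487469^1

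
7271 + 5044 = 12315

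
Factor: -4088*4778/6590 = -1*2^3*5^(-1)*7^1*73^1*659^(-1)*2389^1 = -9766232/3295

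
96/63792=2/1329 ≈ 0.00150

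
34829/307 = 113 + 138/307 ≈ 113.45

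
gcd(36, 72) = 36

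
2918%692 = 150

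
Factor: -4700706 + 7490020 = 2^1 * 11^1 * 19^1 * 6673^1 = 2789314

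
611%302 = 7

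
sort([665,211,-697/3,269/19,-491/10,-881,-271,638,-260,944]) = [-881,-271,-260,-697/3,-491/10,269/19,211,638,665,944]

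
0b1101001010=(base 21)1j2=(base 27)145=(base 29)101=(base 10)842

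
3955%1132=559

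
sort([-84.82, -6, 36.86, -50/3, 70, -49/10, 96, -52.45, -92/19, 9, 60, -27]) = [-84.82, -52.45, -27, -50/3, -6, -49/10, -92/19, 9, 36.86, 60, 70, 96]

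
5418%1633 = 519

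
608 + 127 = 735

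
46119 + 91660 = 137779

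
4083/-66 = -61 - 19/22 ≈ -61.86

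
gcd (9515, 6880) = 5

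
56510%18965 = 18580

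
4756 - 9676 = -4920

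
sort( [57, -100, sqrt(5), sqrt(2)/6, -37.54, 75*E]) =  [-100, -37.54, sqrt(2)/6, sqrt(5), 57, 75*E]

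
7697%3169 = 1359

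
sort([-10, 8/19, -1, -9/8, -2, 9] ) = [-10, -2, -9/8, -1, 8/19, 9] 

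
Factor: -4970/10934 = -1*5^1*11^(-1) = -5/11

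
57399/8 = 7174 + 7/8 ≈ 7174.88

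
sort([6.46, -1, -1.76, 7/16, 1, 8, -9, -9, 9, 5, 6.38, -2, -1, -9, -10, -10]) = [-10, -10, -9, -9, -9, -2, -1.76, -1, -1, 7/16, 1, 5, 6.38, 6.46, 8, 9]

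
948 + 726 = 1674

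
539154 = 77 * 7002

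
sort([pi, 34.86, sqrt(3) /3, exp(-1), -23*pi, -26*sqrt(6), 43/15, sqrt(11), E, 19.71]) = [-23*pi, -26*sqrt(6), exp(-1), sqrt(3) /3, E, 43/15, pi, sqrt(11), 19.71, 34.86]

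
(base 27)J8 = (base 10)521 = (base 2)1000001001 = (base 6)2225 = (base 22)11F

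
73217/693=105 + 452/693≈105.65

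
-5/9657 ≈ -0.000518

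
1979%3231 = 1979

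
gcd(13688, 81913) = 1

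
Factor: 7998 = 2^1 * 3^1 * 31^1 * 43^1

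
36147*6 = 216882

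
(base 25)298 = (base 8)2713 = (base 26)251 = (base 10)1483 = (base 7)4216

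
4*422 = 1688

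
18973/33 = 574+31/33 ≈ 574.94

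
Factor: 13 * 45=3^2 * 5^1 * 13^1=585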